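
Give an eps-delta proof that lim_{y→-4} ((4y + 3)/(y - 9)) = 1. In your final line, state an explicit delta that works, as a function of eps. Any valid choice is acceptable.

delta = min(13/2, (13/6)eps)

Let eps > 0. We want delta > 0 with 0 < |y + 4| < delta ⇒ |(4y + 3)/(y - 9) − 1| < eps.
Combining over a common denominator, (4y + 3)/(y - 9) − 1 = [(4y + 3)·(-13) − (-13)·(y - 9)] / [(-13)·(y - 9)] = -39(y + 4) / ((-13)(y - 9)).
So |(4y + 3)/(y - 9) − 1| = 39|y + 4| / (13·|y − 9|).
Require delta ≤ 13/2, so |y − 9| ≥ |-13| − |y + 4| > 13 − 13/2 = 13/2.
Hence |(4y + 3)/(y - 9) − 1| < 39|y + 4|/(13·(13/2)) = (6/13)|y + 4|, which is < eps once |y + 4| < (13/6)eps.
Take delta = min(13/2, (13/6)eps). Then 0 < |y + 4| < delta forces both bounds, so |(4y + 3)/(y - 9) − 1| < eps.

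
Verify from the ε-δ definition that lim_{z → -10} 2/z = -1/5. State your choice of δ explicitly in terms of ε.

δ = min(5, 25ε)

Suppose ε > 0. We seek δ > 0 such that 0 < |z + 10| < δ implies |2/z + 1/5| < ε.
|2/z + 1/5| = 2·|-10 − z|/(10·|z|) = 2|z + 10|/(10|z|).
Restrict δ ≤ 5. Then |z + 10| < 5 gives |z| > 5, so 10|z| > 50.
Then |2/z + 1/5| < 2|z + 10|/50, which is < ε when |z + 10| < 25ε.
Take δ = min(5, 25ε). Then 0 < |z + 10| < δ gives both |z + 10| < 5 and |z + 10| < 25ε, so |2/z + 1/5| < ε.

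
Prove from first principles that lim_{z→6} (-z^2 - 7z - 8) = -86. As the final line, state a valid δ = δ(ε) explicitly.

Suppose ε > 0. We want δ > 0 such that 0 < |z − 6| < δ implies |(-z^2 - 7z - 8) + 86| < ε.
(-z^2 - 7z - 8) + 86 = -z^2 - 7z + 78 = (z − 6)(-z - 13).
So |(-z^2 - 7z - 8) + 86| = |z − 6|·|-z - 13|.
Assume first that |z − 6| < 1, so |z| < 7. Then |-z - 13| ≤ 7 + 13 = 20.
Hence |(-z^2 - 7z - 8) + 86| ≤ 20|z − 6| < ε provided |z − 6| < ε/20.
Choosing δ = min(1, ε/20) ensures both conditions, hence |(-z^2 - 7z - 8) + 86| < ε.

δ = min(1, ε/20)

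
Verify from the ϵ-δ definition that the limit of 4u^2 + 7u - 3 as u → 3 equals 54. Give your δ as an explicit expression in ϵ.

δ = min(1, ϵ/35)

Fix ϵ > 0. We want δ > 0 such that 0 < |u − 3| < δ implies |(4u^2 + 7u - 3) − 54| < ϵ.
(4u^2 + 7u - 3) − 54 = 4u^2 + 7u - 57 = (u − 3)(4u + 19).
So |(4u^2 + 7u - 3) − 54| = |u − 3|·|4u + 19|.
Require δ ≤ 1. Then |u − 3| < 1 gives |u| < 4, and by the triangle inequality |4u + 19| ≤ 4·4 + 19 = 35.
Hence |(4u^2 + 7u - 3) − 54| ≤ 35|u − 3| < ϵ provided |u − 3| < ϵ/35.
Take δ = min(1, ϵ/35). Then 0 < |u − 3| < δ gives both |u − 3| < 1 and |u − 3| < ϵ/35, so |(4u^2 + 7u - 3) − 54| < ϵ.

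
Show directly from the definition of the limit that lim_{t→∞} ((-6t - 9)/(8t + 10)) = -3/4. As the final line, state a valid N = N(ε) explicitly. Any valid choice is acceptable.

Fix ε > 0. We seek N > 0 such that t > N implies |(-6t - 9)/(8t + 10) + 3/4| < ε.
(-6t - 9)/(8t + 10) + 3/4 = (8(-6t - 9) − (-6)(8t + 10)) / (8(8t + 10)) = -12/(8(8t + 10)).
For t > 0 we have 8t + 10 > 8t, so |(-6t - 9)/(8t + 10) + 3/4| = 12/(8(8t + 10)) < 12/(8·8t) = (3/16)/t.
Thus |(-6t - 9)/(8t + 10) + 3/4| < ε whenever t > (3/16)/ε.
Take N = (3/16)/ε. If t > N then |(-6t - 9)/(8t + 10) + 3/4| < (3/16)/t < ε.

N = (3/16)/ε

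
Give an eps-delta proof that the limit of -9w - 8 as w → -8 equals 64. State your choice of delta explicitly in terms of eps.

delta = eps/9

Fix eps > 0. We need delta > 0 so that 0 < |w + 8| < delta implies |(-9w - 8) − 64| < eps.
|(-9w - 8) − 64| = |-9w - 72| = 9|w + 8|.
Thus it suffices that |w + 8| < eps/9.
Take delta = eps/9. If 0 < |w + 8| < delta then |(-9w - 8) − 64| = 9|w + 8| < 9·(eps/9) = eps.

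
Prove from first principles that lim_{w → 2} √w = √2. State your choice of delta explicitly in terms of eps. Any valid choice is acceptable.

Let eps > 0. We want delta > 0 such that 0 < |w − 2| < delta implies |√w − √2| < eps.
Rationalise: √w − √2 = (w − 2)/(√w + √2), so |√w − √2| = |w − 2|/(√w + √2).
Restrict delta ≤ 2 so that |w − 2| < 2 forces w > 0, and then √w + √2 > √2.
Hence |√w − √2| < |w − 2|/√2, which is < eps once |w − 2| < √2·eps.
Take delta = min(2, √2·eps). If 0 < |w − 2| < delta then w > 0 and |√w − √2| < |w − 2|/√2 < eps.

delta = min(2, √2·eps)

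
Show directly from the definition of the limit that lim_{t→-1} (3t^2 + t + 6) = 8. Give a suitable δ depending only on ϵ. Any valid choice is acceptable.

Let ϵ > 0 be given. We want δ > 0 such that 0 < |t + 1| < δ implies |(3t^2 + t + 6) − 8| < ϵ.
(3t^2 + t + 6) − 8 = 3t^2 + t - 2 = (t + 1)(3t - 2).
So |(3t^2 + t + 6) − 8| = |t + 1|·|3t - 2|.
Require δ ≤ 1. Then |t + 1| < 1 gives |t| < 2, and by the triangle inequality |3t - 2| ≤ 3·2 + 2 = 8.
Hence |(3t^2 + t + 6) − 8| ≤ 8|t + 1| < ϵ provided |t + 1| < ϵ/8.
Take δ = min(1, ϵ/8). Then 0 < |t + 1| < δ gives both |t + 1| < 1 and |t + 1| < ϵ/8, so |(3t^2 + t + 6) − 8| < ϵ.

δ = min(1, ϵ/8)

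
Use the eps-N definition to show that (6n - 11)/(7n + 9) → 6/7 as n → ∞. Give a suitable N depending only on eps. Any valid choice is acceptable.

N = (131/49)/eps

Let eps > 0 be given. For n ≥ 1, |(6n - 11)/(7n + 9) − (6/7)| = |-131|/(7(7n + 9)) = 131/(7(7n + 9)).
Since 7n + 9 ≥ 7n for n ≥ 1, this is ≤ 131/(7·7n) = (131/49)/n.
So |(6n - 11)/(7n + 9) − (6/7)| < eps whenever n > (131/49)/eps.
Take N = (131/49)/eps. If n > N then |(6n - 11)/(7n + 9) − (6/7)| ≤ (131/49)/n < eps.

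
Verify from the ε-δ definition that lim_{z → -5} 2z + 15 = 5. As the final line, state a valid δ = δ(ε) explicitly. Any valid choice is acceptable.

Let ε > 0. We need δ > 0 so that 0 < |z + 5| < δ implies |(2z + 15) − 5| < ε.
Since (2z + 15) − 5 = 2(z + 5), we have |(2z + 15) − 5| = 2|z + 5|.
So 2|z + 5| < ε exactly when |z + 5| < ε/2.
Choosing δ = ε/2 gives |(2z + 15) − 5| = 2|z + 5| < ε whenever |z + 5| < δ.

δ = ε/2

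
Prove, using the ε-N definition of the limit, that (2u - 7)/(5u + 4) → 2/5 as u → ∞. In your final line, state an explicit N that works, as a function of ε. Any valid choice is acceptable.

N = (43/25)/ε

Let ε > 0 be given. We seek N > 0 such that u > N implies |(2u - 7)/(5u + 4) − (2/5)| < ε.
(2u - 7)/(5u + 4) − (2/5) = (5(2u - 7) − 2(5u + 4)) / (5(5u + 4)) = -43/(5(5u + 4)).
For u > 0 we have 5u + 4 > 5u, so |(2u - 7)/(5u + 4) − (2/5)| = 43/(5(5u + 4)) < 43/(5·5u) = (43/25)/u.
Thus |(2u - 7)/(5u + 4) − (2/5)| < ε whenever u > (43/25)/ε.
Take N = (43/25)/ε. If u > N then |(2u - 7)/(5u + 4) − (2/5)| < (43/25)/u < ε.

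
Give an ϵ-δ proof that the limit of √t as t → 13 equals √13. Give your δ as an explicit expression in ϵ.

Let ϵ > 0 be given. We want δ > 0 such that 0 < |t − 13| < δ implies |√t − √13| < ϵ.
Rationalise: √t − √13 = (t − 13)/(√t + √13), so |√t − √13| = |t − 13|/(√t + √13).
Restrict δ ≤ 13 so that |t − 13| < 13 forces t > 0, and then √t + √13 > √13.
Hence |√t − √13| < |t − 13|/√13, which is < ϵ once |t − 13| < √13·ϵ.
Take δ = min(13, √13·ϵ). If 0 < |t − 13| < δ then t > 0 and |√t − √13| < |t − 13|/√13 < ϵ.

δ = min(13, √13·ϵ)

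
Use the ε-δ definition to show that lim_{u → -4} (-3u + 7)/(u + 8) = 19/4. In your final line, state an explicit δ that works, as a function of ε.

δ = min(2, (8/31)ε)

Let ε > 0. We want δ > 0 with 0 < |u + 4| < δ ⇒ |(-3u + 7)/(u + 8) − (19/4)| < ε.
Combining over a common denominator, (-3u + 7)/(u + 8) − (19/4) = [(-3u + 7)·4 − 19·(u + 8)] / [4·(u + 8)] = -31(u + 4) / (4(u + 8)).
So |(-3u + 7)/(u + 8) − (19/4)| = 31|u + 4| / (4·|u + 8|).
Require δ ≤ 2, so |u + 8| ≥ |4| − |u + 4| > 4 − 2 = 2.
Hence |(-3u + 7)/(u + 8) − (19/4)| < 31|u + 4|/(4·2) = (31/8)|u + 4|, which is < ε once |u + 4| < (8/31)ε.
Take δ = min(2, (8/31)ε). Then 0 < |u + 4| < δ forces both bounds, so |(-3u + 7)/(u + 8) − (19/4)| < ε.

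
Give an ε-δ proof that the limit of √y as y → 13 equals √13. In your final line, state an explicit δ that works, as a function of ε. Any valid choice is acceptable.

Fix ε > 0. We want δ > 0 such that 0 < |y − 13| < δ implies |√y − √13| < ε.
Multiplying by the conjugate, |√y − √13| = |y − 13|/(√y + √13).
Restrict δ ≤ 13 so that |y − 13| < 13 forces y > 0, and then √y + √13 > √13.
Hence |√y − √13| < |y − 13|/√13, which is < ε once |y − 13| < √13·ε.
Take δ = min(13, √13·ε). If 0 < |y − 13| < δ then y > 0 and |√y − √13| < |y − 13|/√13 < ε.

δ = min(13, √13·ε)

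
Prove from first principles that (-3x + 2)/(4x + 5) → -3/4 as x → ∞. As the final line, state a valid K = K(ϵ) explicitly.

K = (23/16)/ϵ

Fix ϵ > 0. We seek K > 0 such that x > K implies |(-3x + 2)/(4x + 5) + 3/4| < ϵ.
(-3x + 2)/(4x + 5) + 3/4 = (4(-3x + 2) − (-3)(4x + 5)) / (4(4x + 5)) = 23/(4(4x + 5)).
For x > 0 we have 4x + 5 > 4x, so |(-3x + 2)/(4x + 5) + 3/4| = 23/(4(4x + 5)) < 23/(4·4x) = (23/16)/x.
Thus |(-3x + 2)/(4x + 5) + 3/4| < ϵ whenever x > (23/16)/ϵ.
Take K = (23/16)/ϵ. If x > K then |(-3x + 2)/(4x + 5) + 3/4| < (23/16)/x < ϵ.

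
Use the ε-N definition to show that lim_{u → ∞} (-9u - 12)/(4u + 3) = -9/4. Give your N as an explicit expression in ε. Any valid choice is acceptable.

Let ε > 0 be given. We seek N > 0 such that u > N implies |(-9u - 12)/(4u + 3) + 9/4| < ε.
(-9u - 12)/(4u + 3) + 9/4 = (4(-9u - 12) − (-9)(4u + 3)) / (4(4u + 3)) = -21/(4(4u + 3)).
For u > 0 we have 4u + 3 > 4u, so |(-9u - 12)/(4u + 3) + 9/4| = 21/(4(4u + 3)) < 21/(4·4u) = (21/16)/u.
Thus |(-9u - 12)/(4u + 3) + 9/4| < ε whenever u > (21/16)/ε.
Take N = (21/16)/ε. If u > N then |(-9u - 12)/(4u + 3) + 9/4| < (21/16)/u < ε.

N = (21/16)/ε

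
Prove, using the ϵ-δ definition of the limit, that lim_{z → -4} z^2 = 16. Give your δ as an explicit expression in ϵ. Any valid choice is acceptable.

Fix ϵ > 0. We seek δ > 0 with 0 < |z + 4| < δ ⇒ |z^2 − 16| < ϵ.
Factor: z^2 − 16 = (z + 4)(z - 4), so |z^2 − 16| = |z + 4|·|z - 4|.
Restrict δ ≤ 1. Then |z + 4| < 1 gives |z| < 5, so by the triangle inequality |z - 4| ≤ 5 + 4 = 9.
Hence |z^2 − 16| ≤ 9|z + 4|, which is < ϵ once |z + 4| < ϵ/9.
Take δ = min(1, ϵ/9). If 0 < |z + 4| < δ then both bounds hold and |z^2 − 16| ≤ 9|z + 4| < 9·(ϵ/9) = ϵ.

δ = min(1, ϵ/9)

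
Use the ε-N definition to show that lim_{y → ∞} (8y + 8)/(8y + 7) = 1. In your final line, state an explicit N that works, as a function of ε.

N = (1/8)/ε

Let ε > 0 be given. We seek N > 0 such that y > N implies |(8y + 8)/(8y + 7) − 1| < ε.
(8y + 8)/(8y + 7) − 1 = (8(8y + 8) − 8(8y + 7)) / (8(8y + 7)) = 8/(8(8y + 7)).
For y > 0 we have 8y + 7 > 8y, so |(8y + 8)/(8y + 7) − 1| = 8/(8(8y + 7)) < 8/(8·8y) = (1/8)/y.
Thus |(8y + 8)/(8y + 7) − 1| < ε whenever y > (1/8)/ε.
Take N = (1/8)/ε. If y > N then |(8y + 8)/(8y + 7) − 1| < (1/8)/y < ε.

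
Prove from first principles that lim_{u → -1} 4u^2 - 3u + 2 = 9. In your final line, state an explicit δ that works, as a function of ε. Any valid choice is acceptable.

δ = min(1, ε/15)

Let ε > 0. We want δ > 0 such that 0 < |u + 1| < δ implies |(4u^2 - 3u + 2) − 9| < ε.
(4u^2 - 3u + 2) − 9 = 4u^2 - 3u - 7 = (u + 1)(4u - 7).
So |(4u^2 - 3u + 2) − 9| = |u + 1|·|4u - 7|.
Require δ ≤ 1. Then |u + 1| < 1 gives |u| < 2, and by the triangle inequality |4u - 7| ≤ 4·2 + 7 = 15.
Hence |(4u^2 - 3u + 2) − 9| ≤ 15|u + 1| < ε provided |u + 1| < ε/15.
Choosing δ = min(1, ε/15) ensures both conditions, hence |(4u^2 - 3u + 2) − 9| < ε.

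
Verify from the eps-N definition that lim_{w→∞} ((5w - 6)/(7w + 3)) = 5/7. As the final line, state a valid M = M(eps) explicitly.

Let eps > 0. We seek M > 0 such that w > M implies |(5w - 6)/(7w + 3) − (5/7)| < eps.
(5w - 6)/(7w + 3) − (5/7) = (7(5w - 6) − 5(7w + 3)) / (7(7w + 3)) = -57/(7(7w + 3)).
For w > 0 we have 7w + 3 > 7w, so |(5w - 6)/(7w + 3) − (5/7)| = 57/(7(7w + 3)) < 57/(7·7w) = (57/49)/w.
Thus |(5w - 6)/(7w + 3) − (5/7)| < eps whenever w > (57/49)/eps.
Take M = (57/49)/eps. If w > M then |(5w - 6)/(7w + 3) − (5/7)| < (57/49)/w < eps.

M = (57/49)/eps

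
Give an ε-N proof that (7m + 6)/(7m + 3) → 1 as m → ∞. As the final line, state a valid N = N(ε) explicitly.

Suppose ε > 0. For m ≥ 1, |(7m + 6)/(7m + 3) − 1| = |21|/(7(7m + 3)) = 21/(7(7m + 3)).
Since 7m + 3 ≥ 7m for m ≥ 1, this is ≤ 21/(7·7m) = (3/7)/m.
So |(7m + 6)/(7m + 3) − 1| < ε whenever m > (3/7)/ε.
Take N = (3/7)/ε. If m > N then |(7m + 6)/(7m + 3) − 1| ≤ (3/7)/m < ε.

N = (3/7)/ε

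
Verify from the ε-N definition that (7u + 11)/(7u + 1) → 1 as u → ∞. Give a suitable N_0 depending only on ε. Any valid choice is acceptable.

N_0 = (10/7)/ε

Fix ε > 0. We seek N_0 > 0 such that u > N_0 implies |(7u + 11)/(7u + 1) − 1| < ε.
(7u + 11)/(7u + 1) − 1 = (7(7u + 11) − 7(7u + 1)) / (7(7u + 1)) = 70/(7(7u + 1)).
For u > 0 we have 7u + 1 > 7u, so |(7u + 11)/(7u + 1) − 1| = 70/(7(7u + 1)) < 70/(7·7u) = (10/7)/u.
Thus |(7u + 11)/(7u + 1) − 1| < ε whenever u > (10/7)/ε.
Take N_0 = (10/7)/ε. If u > N_0 then |(7u + 11)/(7u + 1) − 1| < (10/7)/u < ε.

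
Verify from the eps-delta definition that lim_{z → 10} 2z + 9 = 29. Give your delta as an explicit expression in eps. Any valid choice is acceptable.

Let eps > 0. We need delta > 0 so that 0 < |z − 10| < delta implies |(2z + 9) − 29| < eps.
Since (2z + 9) − 29 = 2(z − 10), we have |(2z + 9) − 29| = 2|z − 10|.
So 2|z − 10| < eps exactly when |z − 10| < eps/2.
Choosing delta = eps/2 gives |(2z + 9) − 29| = 2|z − 10| < eps whenever |z − 10| < delta.

delta = eps/2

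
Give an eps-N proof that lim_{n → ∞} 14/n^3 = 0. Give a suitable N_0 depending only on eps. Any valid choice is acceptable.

Let eps > 0. For n ≥ 1, |14/n^3 − 0| = 14/n^3.
14/n^3 < eps ⇔ n^3 > 14/eps ⇔ n > (14/eps)^{1/3}.
Take N_0 = (14/eps)^{1/3}. Then n > N_0 implies 14/n^3 < eps.

N_0 = (14/eps)^{1/3}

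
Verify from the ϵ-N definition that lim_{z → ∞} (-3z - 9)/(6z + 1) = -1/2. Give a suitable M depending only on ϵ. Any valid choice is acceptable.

M = (17/12)/ϵ

Fix ϵ > 0. We seek M > 0 such that z > M implies |(-3z - 9)/(6z + 1) + 1/2| < ϵ.
(-3z - 9)/(6z + 1) + 1/2 = (6(-3z - 9) − (-3)(6z + 1)) / (6(6z + 1)) = -51/(6(6z + 1)).
For z > 0 we have 6z + 1 > 6z, so |(-3z - 9)/(6z + 1) + 1/2| = 51/(6(6z + 1)) < 51/(6·6z) = (17/12)/z.
Thus |(-3z - 9)/(6z + 1) + 1/2| < ϵ whenever z > (17/12)/ϵ.
Take M = (17/12)/ϵ. If z > M then |(-3z - 9)/(6z + 1) + 1/2| < (17/12)/z < ϵ.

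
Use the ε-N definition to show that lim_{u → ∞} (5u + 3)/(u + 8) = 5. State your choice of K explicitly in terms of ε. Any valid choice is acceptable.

K = 37/ε

Fix ε > 0. We seek K > 0 such that u > K implies |(5u + 3)/(u + 8) − 5| < ε.
(5u + 3)/(u + 8) − 5 = ((5u + 3) − 5(u + 8)) / ((u + 8)) = -37/((u + 8)).
For u > 0 we have u + 8 > u, so |(5u + 3)/(u + 8) − 5| = 37/((u + 8)) < 37/(u) = 37/u.
Thus |(5u + 3)/(u + 8) − 5| < ε whenever u > 37/ε.
Take K = 37/ε. If u > K then |(5u + 3)/(u + 8) − 5| < 37/u < ε.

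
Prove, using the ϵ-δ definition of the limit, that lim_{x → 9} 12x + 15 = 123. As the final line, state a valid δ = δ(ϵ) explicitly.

Fix ϵ > 0. We need δ > 0 so that 0 < |x − 9| < δ implies |(12x + 15) − 123| < ϵ.
|(12x + 15) − 123| = |12x - 108| = 12|x − 9|.
So 12|x − 9| < ϵ exactly when |x − 9| < ϵ/12.
Take δ = ϵ/12. If 0 < |x − 9| < δ then |(12x + 15) − 123| = 12|x − 9| < 12·(ϵ/12) = ϵ.

δ = ϵ/12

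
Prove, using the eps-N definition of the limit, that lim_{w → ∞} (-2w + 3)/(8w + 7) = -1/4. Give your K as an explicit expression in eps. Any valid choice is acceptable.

Suppose eps > 0. We seek K > 0 such that w > K implies |(-2w + 3)/(8w + 7) + 1/4| < eps.
(-2w + 3)/(8w + 7) + 1/4 = (8(-2w + 3) − (-2)(8w + 7)) / (8(8w + 7)) = 38/(8(8w + 7)).
For w > 0 we have 8w + 7 > 8w, so |(-2w + 3)/(8w + 7) + 1/4| = 38/(8(8w + 7)) < 38/(8·8w) = (19/32)/w.
Thus |(-2w + 3)/(8w + 7) + 1/4| < eps whenever w > (19/32)/eps.
Take K = (19/32)/eps. If w > K then |(-2w + 3)/(8w + 7) + 1/4| < (19/32)/w < eps.

K = (19/32)/eps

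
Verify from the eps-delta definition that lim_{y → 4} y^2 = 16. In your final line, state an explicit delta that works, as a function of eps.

Suppose eps > 0. We seek delta > 0 with 0 < |y − 4| < delta ⇒ |y^2 − 16| < eps.
Factor: y^2 − 16 = (y − 4)(y + 4), so |y^2 − 16| = |y − 4|·|y + 4|.
Impose delta ≤ 1 so that |y| < 5; then |y + 4| ≤ 9.
Hence |y^2 − 16| ≤ 9|y − 4|, which is < eps once |y − 4| < eps/9.
Take delta = min(1, eps/9). If 0 < |y − 4| < delta then both bounds hold and |y^2 − 16| ≤ 9|y − 4| < 9·(eps/9) = eps.

delta = min(1, eps/9)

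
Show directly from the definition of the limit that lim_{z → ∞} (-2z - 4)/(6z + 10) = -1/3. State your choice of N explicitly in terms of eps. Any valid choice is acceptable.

Let eps > 0 be given. We seek N > 0 such that z > N implies |(-2z - 4)/(6z + 10) + 1/3| < eps.
(-2z - 4)/(6z + 10) + 1/3 = (6(-2z - 4) − (-2)(6z + 10)) / (6(6z + 10)) = -4/(6(6z + 10)).
For z > 0 we have 6z + 10 > 6z, so |(-2z - 4)/(6z + 10) + 1/3| = 4/(6(6z + 10)) < 4/(6·6z) = (1/9)/z.
Thus |(-2z - 4)/(6z + 10) + 1/3| < eps whenever z > (1/9)/eps.
Take N = (1/9)/eps. If z > N then |(-2z - 4)/(6z + 10) + 1/3| < (1/9)/z < eps.

N = (1/9)/eps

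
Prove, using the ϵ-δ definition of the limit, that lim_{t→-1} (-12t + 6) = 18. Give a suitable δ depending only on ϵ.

Suppose ϵ > 0. We need δ > 0 so that 0 < |t + 1| < δ implies |(-12t + 6) − 18| < ϵ.
Since (-12t + 6) − 18 = -12(t + 1), we have |(-12t + 6) − 18| = 12|t + 1|.
Thus it suffices that |t + 1| < ϵ/12.
Choosing δ = ϵ/12 gives |(-12t + 6) − 18| = 12|t + 1| < ϵ whenever |t + 1| < δ.

δ = ϵ/12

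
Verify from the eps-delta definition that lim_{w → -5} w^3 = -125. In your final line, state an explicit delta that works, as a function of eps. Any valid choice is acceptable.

Let eps > 0 be given. We seek delta > 0 with 0 < |w + 5| < delta ⇒ |w^3 + 125| < eps.
Factor: w^3 + 125 = (w + 5)(w^2 - 5w + 25), so |w^3 + 125| = |w + 5|·|w^2 - 5w + 25|.
Restrict delta ≤ 2. Then |w + 5| < 2 gives |w| < 7, so by the triangle inequality |w^2 - 5w + 25| ≤ 7^2 + 5·7 + 25 = 109.
Hence |w^3 + 125| ≤ 109|w + 5|, which is < eps once |w + 5| < eps/109.
Take delta = min(2, eps/109). If 0 < |w + 5| < delta then both bounds hold and |w^3 + 125| ≤ 109|w + 5| < 109·(eps/109) = eps.

delta = min(2, eps/109)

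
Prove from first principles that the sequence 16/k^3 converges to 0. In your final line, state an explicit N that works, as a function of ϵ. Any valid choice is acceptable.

Suppose ϵ > 0. For k ≥ 1, |16/k^3 − 0| = 16/k^3.
16/k^3 < ϵ ⇔ k^3 > 16/ϵ ⇔ k > (16/ϵ)^{1/3}.
Take N = (16/ϵ)^{1/3}. Then k > N implies 16/k^3 < ϵ.

N = (16/ϵ)^{1/3}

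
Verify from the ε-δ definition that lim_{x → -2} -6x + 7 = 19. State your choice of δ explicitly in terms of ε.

Fix ε > 0. We need δ > 0 so that 0 < |x + 2| < δ implies |(-6x + 7) − 19| < ε.
|(-6x + 7) − 19| = |-6x - 12| = 6|x + 2|.
So 6|x + 2| < ε exactly when |x + 2| < ε/6.
Take δ = ε/6. If 0 < |x + 2| < δ then |(-6x + 7) − 19| = 6|x + 2| < 6·(ε/6) = ε.

δ = ε/6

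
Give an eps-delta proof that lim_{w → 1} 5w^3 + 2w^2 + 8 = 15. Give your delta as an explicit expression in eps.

Suppose eps > 0. We want delta > 0 such that 0 < |w − 1| < delta implies |(5w^3 + 2w^2 + 8) − 15| < eps.
(5w^3 + 2w^2 + 8) − 15 = 5w^3 + 2w^2 - 7 = (w − 1)(5w^2 + 7w + 7).
So |(5w^3 + 2w^2 + 8) − 15| = |w − 1|·|5w^2 + 7w + 7|.
Require delta ≤ 2. Then |w − 1| < 2 gives |w| < 3, and by the triangle inequality |5w^2 + 7w + 7| ≤ 5·3^2 + 7·3 + 7 = 73.
Hence |(5w^3 + 2w^2 + 8) − 15| ≤ 73|w − 1| < eps provided |w − 1| < eps/73.
Take delta = min(2, eps/73). Then 0 < |w − 1| < delta gives both |w − 1| < 2 and |w − 1| < eps/73, so |(5w^3 + 2w^2 + 8) − 15| < eps.

delta = min(2, eps/73)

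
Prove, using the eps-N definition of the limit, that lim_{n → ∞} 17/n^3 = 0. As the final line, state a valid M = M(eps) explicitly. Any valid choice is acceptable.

Suppose eps > 0. For n ≥ 1, |17/n^3 − 0| = 17/n^3.
17/n^3 < eps ⇔ n^3 > 17/eps ⇔ n > (17/eps)^{1/3}.
Take M = (17/eps)^{1/3}. Then n > M implies 17/n^3 < eps.

M = (17/eps)^{1/3}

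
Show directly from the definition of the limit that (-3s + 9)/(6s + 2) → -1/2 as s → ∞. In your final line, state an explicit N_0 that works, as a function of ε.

N_0 = (5/3)/ε

Let ε > 0 be given. We seek N_0 > 0 such that s > N_0 implies |(-3s + 9)/(6s + 2) + 1/2| < ε.
(-3s + 9)/(6s + 2) + 1/2 = (6(-3s + 9) − (-3)(6s + 2)) / (6(6s + 2)) = 60/(6(6s + 2)).
For s > 0 we have 6s + 2 > 6s, so |(-3s + 9)/(6s + 2) + 1/2| = 60/(6(6s + 2)) < 60/(6·6s) = (5/3)/s.
Thus |(-3s + 9)/(6s + 2) + 1/2| < ε whenever s > (5/3)/ε.
Take N_0 = (5/3)/ε. If s > N_0 then |(-3s + 9)/(6s + 2) + 1/2| < (5/3)/s < ε.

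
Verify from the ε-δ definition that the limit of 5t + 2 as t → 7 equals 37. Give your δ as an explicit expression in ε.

δ = ε/5

Let ε > 0. We need δ > 0 so that 0 < |t − 7| < δ implies |(5t + 2) − 37| < ε.
|(5t + 2) − 37| = |5t - 35| = 5|t − 7|.
Thus it suffices that |t − 7| < ε/5.
Choosing δ = ε/5 gives |(5t + 2) − 37| = 5|t − 7| < ε whenever |t − 7| < δ.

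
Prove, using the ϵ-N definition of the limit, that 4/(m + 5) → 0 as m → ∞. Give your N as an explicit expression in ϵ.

Let ϵ > 0. For m ≥ 1, |4/(m + 5) − 0| = 4/(m + 5) ≤ 4/m.
We need 4/m < ϵ, i.e. m > 4/ϵ.
Take N = 4/ϵ. If m > N then |4/(m + 5)| ≤ 4/m < ϵ.

N = 4/ϵ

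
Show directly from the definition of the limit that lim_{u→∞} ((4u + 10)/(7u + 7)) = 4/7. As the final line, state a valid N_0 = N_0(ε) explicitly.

Fix ε > 0. We seek N_0 > 0 such that u > N_0 implies |(4u + 10)/(7u + 7) − (4/7)| < ε.
(4u + 10)/(7u + 7) − (4/7) = (7(4u + 10) − 4(7u + 7)) / (7(7u + 7)) = 42/(7(7u + 7)).
For u > 0 we have 7u + 7 > 7u, so |(4u + 10)/(7u + 7) − (4/7)| = 42/(7(7u + 7)) < 42/(7·7u) = (6/7)/u.
Thus |(4u + 10)/(7u + 7) − (4/7)| < ε whenever u > (6/7)/ε.
Take N_0 = (6/7)/ε. If u > N_0 then |(4u + 10)/(7u + 7) − (4/7)| < (6/7)/u < ε.

N_0 = (6/7)/ε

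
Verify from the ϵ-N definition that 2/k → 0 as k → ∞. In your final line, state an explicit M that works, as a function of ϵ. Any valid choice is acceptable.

Let ϵ > 0 be given. For k ≥ 1, |2/k − 0| = 2/(k) ≤ 2/k.
We need 2/k < ϵ, i.e. k > 2/ϵ.
Take M = 2/ϵ. If k > M then |2/k| ≤ 2/k < ϵ.

M = 2/ϵ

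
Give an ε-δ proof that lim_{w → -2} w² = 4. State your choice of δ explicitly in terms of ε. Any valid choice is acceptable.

δ = min(2, ε/6)

Let ε > 0 be given. We seek δ > 0 with 0 < |w + 2| < δ ⇒ |w² − 4| < ε.
Factor: w² − 4 = (w + 2)(w - 2), so |w² − 4| = |w + 2|·|w - 2|.
Impose δ ≤ 2 so that |w| < 4; then |w - 2| ≤ 6.
Hence |w² − 4| ≤ 6|w + 2|, which is < ε once |w + 2| < ε/6.
Take δ = min(2, ε/6). If 0 < |w + 2| < δ then both bounds hold and |w² − 4| ≤ 6|w + 2| < 6·(ε/6) = ε.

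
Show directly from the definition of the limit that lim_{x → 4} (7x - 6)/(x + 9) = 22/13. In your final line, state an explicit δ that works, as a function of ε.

δ = min(13/2, (169/138)ε)

Suppose ε > 0. We want δ > 0 with 0 < |x − 4| < δ ⇒ |(7x - 6)/(x + 9) − (22/13)| < ε.
Combining over a common denominator, (7x - 6)/(x + 9) − (22/13) = [(7x - 6)·13 − 22·(x + 9)] / [13·(x + 9)] = 69(x − 4) / (13(x + 9)).
So |(7x - 6)/(x + 9) − (22/13)| = 69|x − 4| / (13·|x + 9|).
Require δ ≤ 13/2, so |x + 9| ≥ |13| − |x − 4| > 13 − 13/2 = 13/2.
Hence |(7x - 6)/(x + 9) − (22/13)| < 69|x − 4|/(13·(13/2)) = (138/169)|x − 4|, which is < ε once |x − 4| < (169/138)ε.
Take δ = min(13/2, (169/138)ε). Then 0 < |x − 4| < δ forces both bounds, so |(7x - 6)/(x + 9) − (22/13)| < ε.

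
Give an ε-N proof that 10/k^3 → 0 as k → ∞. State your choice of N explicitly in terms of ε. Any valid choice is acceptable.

N = (10/ε)^{1/3}

Let ε > 0. For k ≥ 1, |10/k^3 − 0| = 10/k^3.
10/k^3 < ε ⇔ k^3 > 10/ε ⇔ k > (10/ε)^{1/3}.
Take N = (10/ε)^{1/3}. Then k > N implies 10/k^3 < ε.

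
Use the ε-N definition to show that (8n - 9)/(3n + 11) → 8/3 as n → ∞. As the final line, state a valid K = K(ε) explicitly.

Let ε > 0 be given. For n ≥ 1, |(8n - 9)/(3n + 11) − (8/3)| = |-115|/(3(3n + 11)) = 115/(3(3n + 11)).
Since 3n + 11 ≥ 3n for n ≥ 1, this is ≤ 115/(3·3n) = (115/9)/n.
So |(8n - 9)/(3n + 11) − (8/3)| < ε whenever n > (115/9)/ε.
Take K = (115/9)/ε. If n > K then |(8n - 9)/(3n + 11) − (8/3)| ≤ (115/9)/n < ε.

K = (115/9)/ε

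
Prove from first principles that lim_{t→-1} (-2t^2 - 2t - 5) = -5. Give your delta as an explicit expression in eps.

delta = min(1, eps/4)

Suppose eps > 0. We want delta > 0 such that 0 < |t + 1| < delta implies |(-2t^2 - 2t - 5) + 5| < eps.
(-2t^2 - 2t - 5) + 5 = -2t^2 - 2t = (t + 1)(-2t).
So |(-2t^2 - 2t - 5) + 5| = |t + 1|·|-2t|.
Assume first that |t + 1| < 1, so |t| < 2. Then |-2t| ≤ 2·2 = 4.
Hence |(-2t^2 - 2t - 5) + 5| ≤ 4|t + 1| < eps provided |t + 1| < eps/4.
Choosing delta = min(1, eps/4) ensures both conditions, hence |(-2t^2 - 2t - 5) + 5| < eps.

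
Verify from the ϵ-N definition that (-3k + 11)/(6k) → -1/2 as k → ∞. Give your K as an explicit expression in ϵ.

K = (11/6)/ϵ

Let ϵ > 0. For k ≥ 1, |(-3k + 11)/(6k) + 1/2| = |66|/(6(6k)) = 66/(6(6k)).
Since 6k ≥ 6k for k ≥ 1, this is ≤ 66/(6·6k) = (11/6)/k.
So |(-3k + 11)/(6k) + 1/2| < ϵ whenever k > (11/6)/ϵ.
Take K = (11/6)/ϵ. If k > K then |(-3k + 11)/(6k) + 1/2| ≤ (11/6)/k < ϵ.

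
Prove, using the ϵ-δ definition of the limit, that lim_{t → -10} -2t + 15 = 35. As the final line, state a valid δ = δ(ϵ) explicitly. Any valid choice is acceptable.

δ = ϵ/2

Let ϵ > 0. We need δ > 0 so that 0 < |t + 10| < δ implies |(-2t + 15) − 35| < ϵ.
|(-2t + 15) − 35| = |-2t - 20| = 2|t + 10|.
So 2|t + 10| < ϵ exactly when |t + 10| < ϵ/2.
Take δ = ϵ/2. If 0 < |t + 10| < δ then |(-2t + 15) − 35| = 2|t + 10| < 2·(ϵ/2) = ϵ.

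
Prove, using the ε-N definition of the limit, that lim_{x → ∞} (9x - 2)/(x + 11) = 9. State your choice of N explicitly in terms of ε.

N = 101/ε

Fix ε > 0. We seek N > 0 such that x > N implies |(9x - 2)/(x + 11) − 9| < ε.
(9x - 2)/(x + 11) − 9 = ((9x - 2) − 9(x + 11)) / ((x + 11)) = -101/((x + 11)).
For x > 0 we have x + 11 > x, so |(9x - 2)/(x + 11) − 9| = 101/((x + 11)) < 101/(x) = 101/x.
Thus |(9x - 2)/(x + 11) − 9| < ε whenever x > 101/ε.
Take N = 101/ε. If x > N then |(9x - 2)/(x + 11) − 9| < 101/x < ε.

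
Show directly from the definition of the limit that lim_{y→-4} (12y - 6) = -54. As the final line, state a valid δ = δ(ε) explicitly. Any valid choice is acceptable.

δ = ε/12

Suppose ε > 0. We need δ > 0 so that 0 < |y + 4| < δ implies |(12y - 6) + 54| < ε.
Since (12y - 6) + 54 = 12(y + 4), we have |(12y - 6) + 54| = 12|y + 4|.
Thus it suffices that |y + 4| < ε/12.
Choosing δ = ε/12 gives |(12y - 6) + 54| = 12|y + 4| < ε whenever |y + 4| < δ.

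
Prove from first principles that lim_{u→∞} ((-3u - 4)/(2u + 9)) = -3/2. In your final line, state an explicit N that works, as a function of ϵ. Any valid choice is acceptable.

N = (19/4)/ϵ

Fix ϵ > 0. We seek N > 0 such that u > N implies |(-3u - 4)/(2u + 9) + 3/2| < ϵ.
(-3u - 4)/(2u + 9) + 3/2 = (2(-3u - 4) − (-3)(2u + 9)) / (2(2u + 9)) = 19/(2(2u + 9)).
For u > 0 we have 2u + 9 > 2u, so |(-3u - 4)/(2u + 9) + 3/2| = 19/(2(2u + 9)) < 19/(2·2u) = (19/4)/u.
Thus |(-3u - 4)/(2u + 9) + 3/2| < ϵ whenever u > (19/4)/ϵ.
Take N = (19/4)/ϵ. If u > N then |(-3u - 4)/(2u + 9) + 3/2| < (19/4)/u < ϵ.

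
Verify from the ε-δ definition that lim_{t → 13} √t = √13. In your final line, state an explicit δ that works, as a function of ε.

Suppose ε > 0. We want δ > 0 such that 0 < |t − 13| < δ implies |√t − √13| < ε.
Rationalise: √t − √13 = (t − 13)/(√t + √13), so |√t − √13| = |t − 13|/(√t + √13).
Restrict δ ≤ 13 so that |t − 13| < 13 forces t > 0, and then √t + √13 > √13.
Hence |√t − √13| < |t − 13|/√13, which is < ε once |t − 13| < √13·ε.
Take δ = min(13, √13·ε). If 0 < |t − 13| < δ then t > 0 and |√t − √13| < |t − 13|/√13 < ε.

δ = min(13, √13·ε)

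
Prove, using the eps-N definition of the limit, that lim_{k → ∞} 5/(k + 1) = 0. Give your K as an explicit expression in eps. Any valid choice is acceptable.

K = 5/eps

Let eps > 0 be given. For k ≥ 1, |5/(k + 1) − 0| = 5/(k + 1) ≤ 5/k.
We need 5/k < eps, i.e. k > 5/eps.
Take K = 5/eps. If k > K then |5/(k + 1)| ≤ 5/k < eps.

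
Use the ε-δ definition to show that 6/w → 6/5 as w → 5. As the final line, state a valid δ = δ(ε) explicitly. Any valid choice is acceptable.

δ = min(5/2, (25/12)ε)

Fix ε > 0. We seek δ > 0 such that 0 < |w − 5| < δ implies |6/w − (6/5)| < ε.
|6/w − (6/5)| = 6·|5 − w|/(5·|w|) = 6|w − 5|/(5|w|).
Require δ ≤ 5/2 so that |w| > 5 − 5/2 = 5/2, hence 5|w| > 25/2.
Then |6/w − (6/5)| < 6|w − 5|/(25/2), which is < ε when |w − 5| < (25/12)ε.
Take δ = min(5/2, (25/12)ε). Then 0 < |w − 5| < δ gives both |w − 5| < 5/2 and |w − 5| < (25/12)ε, so |6/w − (6/5)| < ε.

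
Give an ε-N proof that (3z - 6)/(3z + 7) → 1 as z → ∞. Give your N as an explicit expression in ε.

N = (13/3)/ε

Suppose ε > 0. We seek N > 0 such that z > N implies |(3z - 6)/(3z + 7) − 1| < ε.
(3z - 6)/(3z + 7) − 1 = (3(3z - 6) − 3(3z + 7)) / (3(3z + 7)) = -39/(3(3z + 7)).
For z > 0 we have 3z + 7 > 3z, so |(3z - 6)/(3z + 7) − 1| = 39/(3(3z + 7)) < 39/(3·3z) = (13/3)/z.
Thus |(3z - 6)/(3z + 7) − 1| < ε whenever z > (13/3)/ε.
Take N = (13/3)/ε. If z > N then |(3z - 6)/(3z + 7) − 1| < (13/3)/z < ε.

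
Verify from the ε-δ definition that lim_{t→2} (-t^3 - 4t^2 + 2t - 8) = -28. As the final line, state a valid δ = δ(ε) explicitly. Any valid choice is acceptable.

Let ε > 0. We want δ > 0 such that 0 < |t − 2| < δ implies |(-t^3 - 4t^2 + 2t - 8) + 28| < ε.
(-t^3 - 4t^2 + 2t - 8) + 28 = -t^3 - 4t^2 + 2t + 20 = (t − 2)(-t^2 - 6t - 10).
So |(-t^3 - 4t^2 + 2t - 8) + 28| = |t − 2|·|-t^2 - 6t - 10|.
Require δ ≤ 1. Then |t − 2| < 1 gives |t| < 3, and by the triangle inequality |-t^2 - 6t - 10| ≤ 3^2 + 6·3 + 10 = 37.
Hence |(-t^3 - 4t^2 + 2t - 8) + 28| ≤ 37|t − 2| < ε provided |t − 2| < ε/37.
Choosing δ = min(1, ε/37) ensures both conditions, hence |(-t^3 - 4t^2 + 2t - 8) + 28| < ε.

δ = min(1, ε/37)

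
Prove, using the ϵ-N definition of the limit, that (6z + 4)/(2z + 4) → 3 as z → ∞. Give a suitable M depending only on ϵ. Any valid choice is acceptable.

Fix ϵ > 0. We seek M > 0 such that z > M implies |(6z + 4)/(2z + 4) − 3| < ϵ.
(6z + 4)/(2z + 4) − 3 = (2(6z + 4) − 6(2z + 4)) / (2(2z + 4)) = -16/(2(2z + 4)).
For z > 0 we have 2z + 4 > 2z, so |(6z + 4)/(2z + 4) − 3| = 16/(2(2z + 4)) < 16/(2·2z) = 4/z.
Thus |(6z + 4)/(2z + 4) − 3| < ϵ whenever z > 4/ϵ.
Take M = 4/ϵ. If z > M then |(6z + 4)/(2z + 4) − 3| < 4/z < ϵ.

M = 4/ϵ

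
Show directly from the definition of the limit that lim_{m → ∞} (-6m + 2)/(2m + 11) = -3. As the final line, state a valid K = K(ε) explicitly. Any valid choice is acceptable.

Let ε > 0. For m ≥ 1, |(-6m + 2)/(2m + 11) + 3| = |70|/(2(2m + 11)) = 70/(2(2m + 11)).
Since 2m + 11 ≥ 2m for m ≥ 1, this is ≤ 70/(2·2m) = (35/2)/m.
So |(-6m + 2)/(2m + 11) + 3| < ε whenever m > (35/2)/ε.
Take K = (35/2)/ε. If m > K then |(-6m + 2)/(2m + 11) + 3| ≤ (35/2)/m < ε.

K = (35/2)/ε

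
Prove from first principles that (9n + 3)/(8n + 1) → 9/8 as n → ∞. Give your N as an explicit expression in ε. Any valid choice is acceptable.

N = (15/64)/ε

Fix ε > 0. For n ≥ 1, |(9n + 3)/(8n + 1) − (9/8)| = |15|/(8(8n + 1)) = 15/(8(8n + 1)).
Since 8n + 1 ≥ 8n for n ≥ 1, this is ≤ 15/(8·8n) = (15/64)/n.
So |(9n + 3)/(8n + 1) − (9/8)| < ε whenever n > (15/64)/ε.
Take N = (15/64)/ε. If n > N then |(9n + 3)/(8n + 1) − (9/8)| ≤ (15/64)/n < ε.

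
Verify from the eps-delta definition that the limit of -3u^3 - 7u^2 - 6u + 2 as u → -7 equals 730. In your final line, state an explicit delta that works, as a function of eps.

Let eps > 0. We want delta > 0 such that 0 < |u + 7| < delta implies |(-3u^3 - 7u^2 - 6u + 2) − 730| < eps.
(-3u^3 - 7u^2 - 6u + 2) − 730 = -3u^3 - 7u^2 - 6u - 728 = (u + 7)(-3u^2 + 14u - 104).
So |(-3u^3 - 7u^2 - 6u + 2) − 730| = |u + 7|·|-3u^2 + 14u - 104|.
Require delta ≤ 2. Then |u + 7| < 2 gives |u| < 9, and by the triangle inequality |-3u^2 + 14u - 104| ≤ 3·9^2 + 14·9 + 104 = 473.
Hence |(-3u^3 - 7u^2 - 6u + 2) − 730| ≤ 473|u + 7| < eps provided |u + 7| < eps/473.
Take delta = min(2, eps/473). Then 0 < |u + 7| < delta gives both |u + 7| < 2 and |u + 7| < eps/473, so |(-3u^3 - 7u^2 - 6u + 2) − 730| < eps.

delta = min(2, eps/473)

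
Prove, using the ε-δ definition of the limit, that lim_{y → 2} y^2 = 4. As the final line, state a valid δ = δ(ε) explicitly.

δ = min(2, ε/6)

Let ε > 0 be given. We seek δ > 0 with 0 < |y − 2| < δ ⇒ |y^2 − 4| < ε.
Factor: y^2 − 4 = (y − 2)(y + 2), so |y^2 − 4| = |y − 2|·|y + 2|.
Impose δ ≤ 2 so that |y| < 4; then |y + 2| ≤ 6.
Hence |y^2 − 4| ≤ 6|y − 2|, which is < ε once |y − 2| < ε/6.
Take δ = min(2, ε/6). If 0 < |y − 2| < δ then both bounds hold and |y^2 − 4| ≤ 6|y − 2| < 6·(ε/6) = ε.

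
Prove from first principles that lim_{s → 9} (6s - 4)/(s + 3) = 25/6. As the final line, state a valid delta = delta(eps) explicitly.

delta = min(6, (36/11)eps)

Let eps > 0 be given. We want delta > 0 with 0 < |s − 9| < delta ⇒ |(6s - 4)/(s + 3) − (25/6)| < eps.
Combining over a common denominator, (6s - 4)/(s + 3) − (25/6) = [(6s - 4)·12 − 50·(s + 3)] / [12·(s + 3)] = 22(s − 9) / (12(s + 3)).
So |(6s - 4)/(s + 3) − (25/6)| = 22|s − 9| / (12·|s + 3|).
Restrict delta ≤ 6. Then |s − 9| < 6 gives |s + 3| = |(s − 9) + 12| ≥ 12 − 6 = 6.
Hence |(6s - 4)/(s + 3) − (25/6)| < 22|s − 9|/(12·6) = (11/36)|s − 9|, which is < eps once |s − 9| < (36/11)eps.
Take delta = min(6, (36/11)eps). Then 0 < |s − 9| < delta forces both bounds, so |(6s - 4)/(s + 3) − (25/6)| < eps.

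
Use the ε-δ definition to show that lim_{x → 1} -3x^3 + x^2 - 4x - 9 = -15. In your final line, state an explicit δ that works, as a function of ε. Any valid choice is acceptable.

Suppose ε > 0. We want δ > 0 such that 0 < |x − 1| < δ implies |(-3x^3 + x^2 - 4x - 9) + 15| < ε.
(-3x^3 + x^2 - 4x - 9) + 15 = -3x^3 + x^2 - 4x + 6 = (x − 1)(-3x^2 - 2x - 6).
So |(-3x^3 + x^2 - 4x - 9) + 15| = |x − 1|·|-3x^2 - 2x - 6|.
Require δ ≤ 1. Then |x − 1| < 1 gives |x| < 2, and by the triangle inequality |-3x^2 - 2x - 6| ≤ 3·2^2 + 2·2 + 6 = 22.
Hence |(-3x^3 + x^2 - 4x - 9) + 15| ≤ 22|x − 1| < ε provided |x − 1| < ε/22.
Take δ = min(1, ε/22). Then 0 < |x − 1| < δ gives both |x − 1| < 1 and |x − 1| < ε/22, so |(-3x^3 + x^2 - 4x - 9) + 15| < ε.

δ = min(1, ε/22)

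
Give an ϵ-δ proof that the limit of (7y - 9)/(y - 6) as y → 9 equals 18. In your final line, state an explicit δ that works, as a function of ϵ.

δ = min(3/2, (3/22)ϵ)

Fix ϵ > 0. We want δ > 0 with 0 < |y − 9| < δ ⇒ |(7y - 9)/(y - 6) − 18| < ϵ.
Combining over a common denominator, (7y - 9)/(y - 6) − 18 = [(7y - 9)·3 − 54·(y - 6)] / [3·(y - 6)] = -33(y − 9) / (3(y - 6)).
So |(7y - 9)/(y - 6) − 18| = 33|y − 9| / (3·|y − 6|).
Require δ ≤ 3/2, so |y − 6| ≥ |3| − |y − 9| > 3 − 3/2 = 3/2.
Hence |(7y - 9)/(y - 6) − 18| < 33|y − 9|/(3·(3/2)) = (22/3)|y − 9|, which is < ϵ once |y − 9| < (3/22)ϵ.
Take δ = min(3/2, (3/22)ϵ). Then 0 < |y − 9| < δ forces both bounds, so |(7y - 9)/(y - 6) − 18| < ϵ.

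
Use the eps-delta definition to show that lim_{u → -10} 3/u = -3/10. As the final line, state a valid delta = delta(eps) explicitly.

delta = min(5, (50/3)eps)

Let eps > 0. We seek delta > 0 such that 0 < |u + 10| < delta implies |3/u + 3/10| < eps.
|3/u + 3/10| = 3·|-10 − u|/(10·|u|) = 3|u + 10|/(10|u|).
Restrict delta ≤ 5. Then |u + 10| < 5 gives |u| > 5, so 10|u| > 50.
Then |3/u + 3/10| < 3|u + 10|/50, which is < eps when |u + 10| < (50/3)eps.
Take delta = min(5, (50/3)eps). Then 0 < |u + 10| < delta gives both |u + 10| < 5 and |u + 10| < (50/3)eps, so |3/u + 3/10| < eps.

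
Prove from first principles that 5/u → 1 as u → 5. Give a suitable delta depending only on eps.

delta = min(5/2, (5/2)eps)

Fix eps > 0. We seek delta > 0 such that 0 < |u − 5| < delta implies |5/u − 1| < eps.
|5/u − 1| = 5·|5 − u|/(5·|u|) = 5|u − 5|/(5|u|).
Require delta ≤ 5/2 so that |u| > 5 − 5/2 = 5/2, hence 5|u| > 25/2.
Then |5/u − 1| < 5|u − 5|/(25/2), which is < eps when |u − 5| < (5/2)eps.
Take delta = min(5/2, (5/2)eps). Then 0 < |u − 5| < delta gives both |u − 5| < 5/2 and |u − 5| < (5/2)eps, so |5/u − 1| < eps.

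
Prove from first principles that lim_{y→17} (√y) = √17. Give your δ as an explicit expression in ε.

Suppose ε > 0. We want δ > 0 such that 0 < |y − 17| < δ implies |√y − √17| < ε.
Rationalise: √y − √17 = (y − 17)/(√y + √17), so |√y − √17| = |y − 17|/(√y + √17).
Restrict δ ≤ 17 so that |y − 17| < 17 forces y > 0, and then √y + √17 > √17.
Hence |√y − √17| < |y − 17|/√17, which is < ε once |y − 17| < √17·ε.
Take δ = min(17, √17·ε). If 0 < |y − 17| < δ then y > 0 and |√y − √17| < |y − 17|/√17 < ε.

δ = min(17, √17·ε)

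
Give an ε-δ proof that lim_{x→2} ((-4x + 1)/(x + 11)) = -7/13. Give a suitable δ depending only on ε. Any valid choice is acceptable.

δ = min(13/2, (169/90)ε)

Fix ε > 0. We want δ > 0 with 0 < |x − 2| < δ ⇒ |(-4x + 1)/(x + 11) + 7/13| < ε.
Combining over a common denominator, (-4x + 1)/(x + 11) + 7/13 = [(-4x + 1)·13 − (-7)·(x + 11)] / [13·(x + 11)] = -45(x − 2) / (13(x + 11)).
So |(-4x + 1)/(x + 11) + 7/13| = 45|x − 2| / (13·|x + 11|).
Restrict δ ≤ 13/2. Then |x − 2| < 13/2 gives |x + 11| = |(x − 2) + 13| ≥ 13 − 13/2 = 13/2.
Hence |(-4x + 1)/(x + 11) + 7/13| < 45|x − 2|/(13·(13/2)) = (90/169)|x − 2|, which is < ε once |x − 2| < (169/90)ε.
Take δ = min(13/2, (169/90)ε). Then 0 < |x − 2| < δ forces both bounds, so |(-4x + 1)/(x + 11) + 7/13| < ε.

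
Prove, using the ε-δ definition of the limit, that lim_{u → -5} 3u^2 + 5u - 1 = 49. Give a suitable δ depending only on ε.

Let ε > 0. We want δ > 0 such that 0 < |u + 5| < δ implies |(3u^2 + 5u - 1) − 49| < ε.
(3u^2 + 5u - 1) − 49 = 3u^2 + 5u - 50 = (u + 5)(3u - 10).
So |(3u^2 + 5u - 1) − 49| = |u + 5|·|3u - 10|.
Require δ ≤ 2. Then |u + 5| < 2 gives |u| < 7, and by the triangle inequality |3u - 10| ≤ 3·7 + 10 = 31.
Hence |(3u^2 + 5u - 1) − 49| ≤ 31|u + 5| < ε provided |u + 5| < ε/31.
Choosing δ = min(2, ε/31) ensures both conditions, hence |(3u^2 + 5u - 1) − 49| < ε.

δ = min(2, ε/31)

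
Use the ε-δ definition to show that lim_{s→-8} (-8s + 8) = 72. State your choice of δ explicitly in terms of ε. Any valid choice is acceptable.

Let ε > 0 be given. We need δ > 0 so that 0 < |s + 8| < δ implies |(-8s + 8) − 72| < ε.
|(-8s + 8) − 72| = |-8s - 64| = 8|s + 8|.
Thus it suffices that |s + 8| < ε/8.
Take δ = ε/8. If 0 < |s + 8| < δ then |(-8s + 8) − 72| = 8|s + 8| < 8·(ε/8) = ε.

δ = ε/8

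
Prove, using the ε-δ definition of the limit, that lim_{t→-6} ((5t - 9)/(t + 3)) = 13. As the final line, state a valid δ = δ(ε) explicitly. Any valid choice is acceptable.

δ = min(3/2, (3/16)ε)

Let ε > 0. We want δ > 0 with 0 < |t + 6| < δ ⇒ |(5t - 9)/(t + 3) − 13| < ε.
Combining over a common denominator, (5t - 9)/(t + 3) − 13 = [(5t - 9)·(-3) − (-39)·(t + 3)] / [(-3)·(t + 3)] = 24(t + 6) / ((-3)(t + 3)).
So |(5t - 9)/(t + 3) − 13| = 24|t + 6| / (3·|t + 3|).
Require δ ≤ 3/2, so |t + 3| ≥ |-3| − |t + 6| > 3 − 3/2 = 3/2.
Hence |(5t - 9)/(t + 3) − 13| < 24|t + 6|/(3·(3/2)) = (16/3)|t + 6|, which is < ε once |t + 6| < (3/16)ε.
Take δ = min(3/2, (3/16)ε). Then 0 < |t + 6| < δ forces both bounds, so |(5t - 9)/(t + 3) − 13| < ε.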